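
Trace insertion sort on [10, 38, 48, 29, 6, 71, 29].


Initial: [10, 38, 48, 29, 6, 71, 29]
Insert 38: [10, 38, 48, 29, 6, 71, 29]
Insert 48: [10, 38, 48, 29, 6, 71, 29]
Insert 29: [10, 29, 38, 48, 6, 71, 29]
Insert 6: [6, 10, 29, 38, 48, 71, 29]
Insert 71: [6, 10, 29, 38, 48, 71, 29]
Insert 29: [6, 10, 29, 29, 38, 48, 71]

Sorted: [6, 10, 29, 29, 38, 48, 71]


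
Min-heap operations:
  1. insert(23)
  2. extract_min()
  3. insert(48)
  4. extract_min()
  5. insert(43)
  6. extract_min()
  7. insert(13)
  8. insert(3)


insert(23) -> [23]
extract_min()->23, []
insert(48) -> [48]
extract_min()->48, []
insert(43) -> [43]
extract_min()->43, []
insert(13) -> [13]
insert(3) -> [3, 13]

Final heap: [3, 13]


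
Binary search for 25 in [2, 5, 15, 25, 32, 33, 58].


Step 1: lo=0, hi=6, mid=3, val=25

Found at index 3


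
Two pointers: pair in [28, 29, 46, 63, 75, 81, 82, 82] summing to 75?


lo=0(28)+hi=7(82)=110
lo=0(28)+hi=6(82)=110
lo=0(28)+hi=5(81)=109
lo=0(28)+hi=4(75)=103
lo=0(28)+hi=3(63)=91
lo=0(28)+hi=2(46)=74
lo=1(29)+hi=2(46)=75

Yes: 29+46=75


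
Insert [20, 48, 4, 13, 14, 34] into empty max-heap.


Insert 20: [20]
Insert 48: [48, 20]
Insert 4: [48, 20, 4]
Insert 13: [48, 20, 4, 13]
Insert 14: [48, 20, 4, 13, 14]
Insert 34: [48, 20, 34, 13, 14, 4]

Final heap: [48, 20, 34, 13, 14, 4]


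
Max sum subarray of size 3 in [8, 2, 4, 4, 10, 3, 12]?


[0:3]: 14
[1:4]: 10
[2:5]: 18
[3:6]: 17
[4:7]: 25

Max: 25 at [4:7]


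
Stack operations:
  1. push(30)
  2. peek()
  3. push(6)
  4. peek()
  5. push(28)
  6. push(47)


push(30) -> [30]
peek()->30
push(6) -> [30, 6]
peek()->6
push(28) -> [30, 6, 28]
push(47) -> [30, 6, 28, 47]

Final stack: [30, 6, 28, 47]


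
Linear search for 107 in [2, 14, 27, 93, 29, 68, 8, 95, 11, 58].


i=0: 2!=107
i=1: 14!=107
i=2: 27!=107
i=3: 93!=107
i=4: 29!=107
i=5: 68!=107
i=6: 8!=107
i=7: 95!=107
i=8: 11!=107
i=9: 58!=107

Not found, 10 comps


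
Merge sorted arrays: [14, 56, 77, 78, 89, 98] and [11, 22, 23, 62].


Take 11 from B
Take 14 from A
Take 22 from B
Take 23 from B
Take 56 from A
Take 62 from B

Merged: [11, 14, 22, 23, 56, 62, 77, 78, 89, 98]


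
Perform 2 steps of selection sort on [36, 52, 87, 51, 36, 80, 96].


Initial: [36, 52, 87, 51, 36, 80, 96]
Step 1: min=36 at 0
  Swap: [36, 52, 87, 51, 36, 80, 96]
Step 2: min=36 at 4
  Swap: [36, 36, 87, 51, 52, 80, 96]

After 2 steps: [36, 36, 87, 51, 52, 80, 96]


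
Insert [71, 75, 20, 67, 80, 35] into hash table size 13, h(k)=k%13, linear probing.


Insert 71: h=6 -> slot 6
Insert 75: h=10 -> slot 10
Insert 20: h=7 -> slot 7
Insert 67: h=2 -> slot 2
Insert 80: h=2, 1 probes -> slot 3
Insert 35: h=9 -> slot 9

Table: [None, None, 67, 80, None, None, 71, 20, None, 35, 75, None, None]


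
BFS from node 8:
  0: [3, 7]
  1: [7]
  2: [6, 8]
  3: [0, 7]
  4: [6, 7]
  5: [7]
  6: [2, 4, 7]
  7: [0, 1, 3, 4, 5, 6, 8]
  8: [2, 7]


Visit 8, enqueue [2, 7]
Visit 2, enqueue [6]
Visit 7, enqueue [0, 1, 3, 4, 5]
Visit 6, enqueue []
Visit 0, enqueue []
Visit 1, enqueue []
Visit 3, enqueue []
Visit 4, enqueue []
Visit 5, enqueue []

BFS order: [8, 2, 7, 6, 0, 1, 3, 4, 5]


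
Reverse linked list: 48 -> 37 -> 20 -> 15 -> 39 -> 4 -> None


Step 1: curr=48, set curr.next=prev(None) | reversed so far: 48
Step 2: curr=37, set curr.next=prev(48) | reversed so far: 37 -> 48
Step 3: curr=20, set curr.next=prev(37) | reversed so far: 20 -> 37 -> 48
Step 4: curr=15, set curr.next=prev(20) | reversed so far: 15 -> 20 -> 37 -> 48
Step 5: curr=39, set curr.next=prev(15) | reversed so far: 39 -> 15 -> 20 -> 37 -> 48
Step 6: curr=4, set curr.next=prev(39) | reversed so far: 4 -> 39 -> 15 -> 20 -> 37 -> 48

4 -> 39 -> 15 -> 20 -> 37 -> 48 -> None


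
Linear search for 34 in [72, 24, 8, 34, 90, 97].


i=0: 72!=34
i=1: 24!=34
i=2: 8!=34
i=3: 34==34 found!

Found at 3, 4 comps


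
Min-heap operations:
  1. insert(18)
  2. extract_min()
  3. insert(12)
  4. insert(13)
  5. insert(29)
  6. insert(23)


insert(18) -> [18]
extract_min()->18, []
insert(12) -> [12]
insert(13) -> [12, 13]
insert(29) -> [12, 13, 29]
insert(23) -> [12, 13, 29, 23]

Final heap: [12, 13, 29, 23]


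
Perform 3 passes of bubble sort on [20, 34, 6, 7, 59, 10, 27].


Initial: [20, 34, 6, 7, 59, 10, 27]
Pass 1: [20, 6, 7, 34, 10, 27, 59] (4 swaps)
Pass 2: [6, 7, 20, 10, 27, 34, 59] (4 swaps)
Pass 3: [6, 7, 10, 20, 27, 34, 59] (1 swaps)

After 3 passes: [6, 7, 10, 20, 27, 34, 59]


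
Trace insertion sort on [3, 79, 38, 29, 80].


Initial: [3, 79, 38, 29, 80]
Insert 79: [3, 79, 38, 29, 80]
Insert 38: [3, 38, 79, 29, 80]
Insert 29: [3, 29, 38, 79, 80]
Insert 80: [3, 29, 38, 79, 80]

Sorted: [3, 29, 38, 79, 80]


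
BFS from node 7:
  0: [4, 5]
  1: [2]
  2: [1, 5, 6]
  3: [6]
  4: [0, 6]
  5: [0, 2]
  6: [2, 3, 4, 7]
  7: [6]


Visit 7, enqueue [6]
Visit 6, enqueue [2, 3, 4]
Visit 2, enqueue [1, 5]
Visit 3, enqueue []
Visit 4, enqueue [0]
Visit 1, enqueue []
Visit 5, enqueue []
Visit 0, enqueue []

BFS order: [7, 6, 2, 3, 4, 1, 5, 0]


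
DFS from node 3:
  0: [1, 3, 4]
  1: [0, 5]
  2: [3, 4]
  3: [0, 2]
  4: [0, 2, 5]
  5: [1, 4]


Visit 3, push [2, 0]
Visit 0, push [4, 1]
Visit 1, push [5]
Visit 5, push [4]
Visit 4, push [2]
Visit 2, push []

DFS order: [3, 0, 1, 5, 4, 2]


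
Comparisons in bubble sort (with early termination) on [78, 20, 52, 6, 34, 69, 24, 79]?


Algorithm: bubble sort (with early termination)
Input: [78, 20, 52, 6, 34, 69, 24, 79]
Sorted: [6, 20, 24, 34, 52, 69, 78, 79]

25


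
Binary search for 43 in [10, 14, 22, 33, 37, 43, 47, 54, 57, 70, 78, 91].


Step 1: lo=0, hi=11, mid=5, val=43

Found at index 5


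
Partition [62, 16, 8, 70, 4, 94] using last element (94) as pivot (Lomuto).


Pivot: 94
  62 <= 94: advance i (no swap)
  16 <= 94: advance i (no swap)
  8 <= 94: advance i (no swap)
  70 <= 94: advance i (no swap)
  4 <= 94: advance i (no swap)
Place pivot at 5: [62, 16, 8, 70, 4, 94]

Partitioned: [62, 16, 8, 70, 4, 94]


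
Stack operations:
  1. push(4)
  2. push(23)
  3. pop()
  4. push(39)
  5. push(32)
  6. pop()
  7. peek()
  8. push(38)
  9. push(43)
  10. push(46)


push(4) -> [4]
push(23) -> [4, 23]
pop()->23, [4]
push(39) -> [4, 39]
push(32) -> [4, 39, 32]
pop()->32, [4, 39]
peek()->39
push(38) -> [4, 39, 38]
push(43) -> [4, 39, 38, 43]
push(46) -> [4, 39, 38, 43, 46]

Final stack: [4, 39, 38, 43, 46]


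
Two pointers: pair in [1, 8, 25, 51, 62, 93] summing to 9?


lo=0(1)+hi=5(93)=94
lo=0(1)+hi=4(62)=63
lo=0(1)+hi=3(51)=52
lo=0(1)+hi=2(25)=26
lo=0(1)+hi=1(8)=9

Yes: 1+8=9


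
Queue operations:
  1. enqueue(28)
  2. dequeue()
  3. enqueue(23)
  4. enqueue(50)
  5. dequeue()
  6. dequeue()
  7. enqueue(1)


enqueue(28) -> [28]
dequeue()->28, []
enqueue(23) -> [23]
enqueue(50) -> [23, 50]
dequeue()->23, [50]
dequeue()->50, []
enqueue(1) -> [1]

Final queue: [1]


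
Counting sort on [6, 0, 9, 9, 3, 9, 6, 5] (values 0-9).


Input: [6, 0, 9, 9, 3, 9, 6, 5]
Counts: [1, 0, 0, 1, 0, 1, 2, 0, 0, 3]

Sorted: [0, 3, 5, 6, 6, 9, 9, 9]


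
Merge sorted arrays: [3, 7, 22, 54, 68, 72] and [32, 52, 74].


Take 3 from A
Take 7 from A
Take 22 from A
Take 32 from B
Take 52 from B
Take 54 from A
Take 68 from A
Take 72 from A

Merged: [3, 7, 22, 32, 52, 54, 68, 72, 74]


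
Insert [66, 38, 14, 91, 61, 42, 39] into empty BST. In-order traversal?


Insert 66: root
Insert 38: L from 66
Insert 14: L from 66 -> L from 38
Insert 91: R from 66
Insert 61: L from 66 -> R from 38
Insert 42: L from 66 -> R from 38 -> L from 61
Insert 39: L from 66 -> R from 38 -> L from 61 -> L from 42

In-order: [14, 38, 39, 42, 61, 66, 91]


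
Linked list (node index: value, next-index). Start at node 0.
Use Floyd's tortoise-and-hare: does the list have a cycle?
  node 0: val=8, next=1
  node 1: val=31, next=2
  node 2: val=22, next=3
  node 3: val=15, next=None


Floyd's tortoise (slow, +1) and hare (fast, +2):
  init: slow=0, fast=0
  step 1: slow=1, fast=2
  step 2: fast 2->3->None, no cycle

Cycle: no


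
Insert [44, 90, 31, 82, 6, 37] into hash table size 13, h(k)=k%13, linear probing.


Insert 44: h=5 -> slot 5
Insert 90: h=12 -> slot 12
Insert 31: h=5, 1 probes -> slot 6
Insert 82: h=4 -> slot 4
Insert 6: h=6, 1 probes -> slot 7
Insert 37: h=11 -> slot 11

Table: [None, None, None, None, 82, 44, 31, 6, None, None, None, 37, 90]


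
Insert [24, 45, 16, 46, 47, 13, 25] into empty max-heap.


Insert 24: [24]
Insert 45: [45, 24]
Insert 16: [45, 24, 16]
Insert 46: [46, 45, 16, 24]
Insert 47: [47, 46, 16, 24, 45]
Insert 13: [47, 46, 16, 24, 45, 13]
Insert 25: [47, 46, 25, 24, 45, 13, 16]

Final heap: [47, 46, 25, 24, 45, 13, 16]


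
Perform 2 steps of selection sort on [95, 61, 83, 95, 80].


Initial: [95, 61, 83, 95, 80]
Step 1: min=61 at 1
  Swap: [61, 95, 83, 95, 80]
Step 2: min=80 at 4
  Swap: [61, 80, 83, 95, 95]

After 2 steps: [61, 80, 83, 95, 95]


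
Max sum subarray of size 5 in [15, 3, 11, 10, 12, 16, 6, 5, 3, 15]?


[0:5]: 51
[1:6]: 52
[2:7]: 55
[3:8]: 49
[4:9]: 42
[5:10]: 45

Max: 55 at [2:7]


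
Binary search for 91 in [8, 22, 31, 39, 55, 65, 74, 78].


Step 1: lo=0, hi=7, mid=3, val=39
Step 2: lo=4, hi=7, mid=5, val=65
Step 3: lo=6, hi=7, mid=6, val=74
Step 4: lo=7, hi=7, mid=7, val=78

Not found


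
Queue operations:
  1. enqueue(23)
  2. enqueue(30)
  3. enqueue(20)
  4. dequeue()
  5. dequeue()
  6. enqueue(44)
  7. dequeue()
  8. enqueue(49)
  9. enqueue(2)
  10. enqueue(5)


enqueue(23) -> [23]
enqueue(30) -> [23, 30]
enqueue(20) -> [23, 30, 20]
dequeue()->23, [30, 20]
dequeue()->30, [20]
enqueue(44) -> [20, 44]
dequeue()->20, [44]
enqueue(49) -> [44, 49]
enqueue(2) -> [44, 49, 2]
enqueue(5) -> [44, 49, 2, 5]

Final queue: [44, 49, 2, 5]


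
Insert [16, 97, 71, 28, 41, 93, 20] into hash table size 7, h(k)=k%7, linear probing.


Insert 16: h=2 -> slot 2
Insert 97: h=6 -> slot 6
Insert 71: h=1 -> slot 1
Insert 28: h=0 -> slot 0
Insert 41: h=6, 4 probes -> slot 3
Insert 93: h=2, 2 probes -> slot 4
Insert 20: h=6, 6 probes -> slot 5

Table: [28, 71, 16, 41, 93, 20, 97]


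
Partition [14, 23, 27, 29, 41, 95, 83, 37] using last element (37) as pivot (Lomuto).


Pivot: 37
  14 <= 37: advance i (no swap)
  23 <= 37: advance i (no swap)
  27 <= 37: advance i (no swap)
  29 <= 37: advance i (no swap)
Place pivot at 4: [14, 23, 27, 29, 37, 95, 83, 41]

Partitioned: [14, 23, 27, 29, 37, 95, 83, 41]


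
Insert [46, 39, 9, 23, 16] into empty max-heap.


Insert 46: [46]
Insert 39: [46, 39]
Insert 9: [46, 39, 9]
Insert 23: [46, 39, 9, 23]
Insert 16: [46, 39, 9, 23, 16]

Final heap: [46, 39, 9, 23, 16]


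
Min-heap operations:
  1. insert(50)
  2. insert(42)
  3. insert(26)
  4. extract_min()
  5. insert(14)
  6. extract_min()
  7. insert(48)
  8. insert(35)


insert(50) -> [50]
insert(42) -> [42, 50]
insert(26) -> [26, 50, 42]
extract_min()->26, [42, 50]
insert(14) -> [14, 50, 42]
extract_min()->14, [42, 50]
insert(48) -> [42, 50, 48]
insert(35) -> [35, 42, 48, 50]

Final heap: [35, 42, 48, 50]


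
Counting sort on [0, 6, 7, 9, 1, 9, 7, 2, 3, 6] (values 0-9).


Input: [0, 6, 7, 9, 1, 9, 7, 2, 3, 6]
Counts: [1, 1, 1, 1, 0, 0, 2, 2, 0, 2]

Sorted: [0, 1, 2, 3, 6, 6, 7, 7, 9, 9]


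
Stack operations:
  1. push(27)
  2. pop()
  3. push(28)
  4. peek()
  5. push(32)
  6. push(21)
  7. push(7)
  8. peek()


push(27) -> [27]
pop()->27, []
push(28) -> [28]
peek()->28
push(32) -> [28, 32]
push(21) -> [28, 32, 21]
push(7) -> [28, 32, 21, 7]
peek()->7

Final stack: [28, 32, 21, 7]


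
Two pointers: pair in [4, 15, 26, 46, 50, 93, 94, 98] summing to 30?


lo=0(4)+hi=7(98)=102
lo=0(4)+hi=6(94)=98
lo=0(4)+hi=5(93)=97
lo=0(4)+hi=4(50)=54
lo=0(4)+hi=3(46)=50
lo=0(4)+hi=2(26)=30

Yes: 4+26=30


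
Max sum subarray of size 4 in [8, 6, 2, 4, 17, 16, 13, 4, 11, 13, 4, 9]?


[0:4]: 20
[1:5]: 29
[2:6]: 39
[3:7]: 50
[4:8]: 50
[5:9]: 44
[6:10]: 41
[7:11]: 32
[8:12]: 37

Max: 50 at [3:7]


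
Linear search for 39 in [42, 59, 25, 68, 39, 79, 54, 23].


i=0: 42!=39
i=1: 59!=39
i=2: 25!=39
i=3: 68!=39
i=4: 39==39 found!

Found at 4, 5 comps


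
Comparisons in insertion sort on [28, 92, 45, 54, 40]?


Algorithm: insertion sort
Input: [28, 92, 45, 54, 40]
Sorted: [28, 40, 45, 54, 92]

9


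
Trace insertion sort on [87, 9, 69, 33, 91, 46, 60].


Initial: [87, 9, 69, 33, 91, 46, 60]
Insert 9: [9, 87, 69, 33, 91, 46, 60]
Insert 69: [9, 69, 87, 33, 91, 46, 60]
Insert 33: [9, 33, 69, 87, 91, 46, 60]
Insert 91: [9, 33, 69, 87, 91, 46, 60]
Insert 46: [9, 33, 46, 69, 87, 91, 60]
Insert 60: [9, 33, 46, 60, 69, 87, 91]

Sorted: [9, 33, 46, 60, 69, 87, 91]


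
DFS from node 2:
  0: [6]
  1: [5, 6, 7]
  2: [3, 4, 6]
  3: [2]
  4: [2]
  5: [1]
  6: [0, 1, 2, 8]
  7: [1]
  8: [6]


Visit 2, push [6, 4, 3]
Visit 3, push []
Visit 4, push []
Visit 6, push [8, 1, 0]
Visit 0, push []
Visit 1, push [7, 5]
Visit 5, push []
Visit 7, push []
Visit 8, push []

DFS order: [2, 3, 4, 6, 0, 1, 5, 7, 8]


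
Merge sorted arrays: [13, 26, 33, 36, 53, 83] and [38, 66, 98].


Take 13 from A
Take 26 from A
Take 33 from A
Take 36 from A
Take 38 from B
Take 53 from A
Take 66 from B
Take 83 from A

Merged: [13, 26, 33, 36, 38, 53, 66, 83, 98]


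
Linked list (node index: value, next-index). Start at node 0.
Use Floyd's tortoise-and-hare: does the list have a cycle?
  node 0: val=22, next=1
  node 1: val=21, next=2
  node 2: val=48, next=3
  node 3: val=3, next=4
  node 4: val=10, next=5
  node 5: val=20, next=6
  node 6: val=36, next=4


Floyd's tortoise (slow, +1) and hare (fast, +2):
  init: slow=0, fast=0
  step 1: slow=1, fast=2
  step 2: slow=2, fast=4
  step 3: slow=3, fast=6
  step 4: slow=4, fast=5
  step 5: slow=5, fast=4
  step 6: slow=6, fast=6
  slow == fast at node 6: cycle detected

Cycle: yes


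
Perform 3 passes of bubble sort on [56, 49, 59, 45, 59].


Initial: [56, 49, 59, 45, 59]
Pass 1: [49, 56, 45, 59, 59] (2 swaps)
Pass 2: [49, 45, 56, 59, 59] (1 swaps)
Pass 3: [45, 49, 56, 59, 59] (1 swaps)

After 3 passes: [45, 49, 56, 59, 59]


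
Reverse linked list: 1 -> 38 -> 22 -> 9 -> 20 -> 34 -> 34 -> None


Step 1: curr=1, set curr.next=prev(None) | reversed so far: 1
Step 2: curr=38, set curr.next=prev(1) | reversed so far: 38 -> 1
Step 3: curr=22, set curr.next=prev(38) | reversed so far: 22 -> 38 -> 1
Step 4: curr=9, set curr.next=prev(22) | reversed so far: 9 -> 22 -> 38 -> 1
Step 5: curr=20, set curr.next=prev(9) | reversed so far: 20 -> 9 -> 22 -> 38 -> 1
Step 6: curr=34, set curr.next=prev(20) | reversed so far: 34 -> 20 -> 9 -> 22 -> 38 -> 1
Step 7: curr=34, set curr.next=prev(34) | reversed so far: 34 -> 34 -> 20 -> 9 -> 22 -> 38 -> 1

34 -> 34 -> 20 -> 9 -> 22 -> 38 -> 1 -> None


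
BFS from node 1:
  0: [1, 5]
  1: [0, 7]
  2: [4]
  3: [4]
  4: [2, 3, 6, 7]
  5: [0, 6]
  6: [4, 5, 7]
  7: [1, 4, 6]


Visit 1, enqueue [0, 7]
Visit 0, enqueue [5]
Visit 7, enqueue [4, 6]
Visit 5, enqueue []
Visit 4, enqueue [2, 3]
Visit 6, enqueue []
Visit 2, enqueue []
Visit 3, enqueue []

BFS order: [1, 0, 7, 5, 4, 6, 2, 3]


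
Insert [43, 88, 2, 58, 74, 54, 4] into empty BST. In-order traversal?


Insert 43: root
Insert 88: R from 43
Insert 2: L from 43
Insert 58: R from 43 -> L from 88
Insert 74: R from 43 -> L from 88 -> R from 58
Insert 54: R from 43 -> L from 88 -> L from 58
Insert 4: L from 43 -> R from 2

In-order: [2, 4, 43, 54, 58, 74, 88]


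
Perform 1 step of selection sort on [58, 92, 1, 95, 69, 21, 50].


Initial: [58, 92, 1, 95, 69, 21, 50]
Step 1: min=1 at 2
  Swap: [1, 92, 58, 95, 69, 21, 50]

After 1 step: [1, 92, 58, 95, 69, 21, 50]


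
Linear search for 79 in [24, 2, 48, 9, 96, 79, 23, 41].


i=0: 24!=79
i=1: 2!=79
i=2: 48!=79
i=3: 9!=79
i=4: 96!=79
i=5: 79==79 found!

Found at 5, 6 comps


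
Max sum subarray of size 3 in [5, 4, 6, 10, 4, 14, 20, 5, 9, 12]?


[0:3]: 15
[1:4]: 20
[2:5]: 20
[3:6]: 28
[4:7]: 38
[5:8]: 39
[6:9]: 34
[7:10]: 26

Max: 39 at [5:8]


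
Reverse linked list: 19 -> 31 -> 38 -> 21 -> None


Step 1: curr=19, set curr.next=prev(None) | reversed so far: 19
Step 2: curr=31, set curr.next=prev(19) | reversed so far: 31 -> 19
Step 3: curr=38, set curr.next=prev(31) | reversed so far: 38 -> 31 -> 19
Step 4: curr=21, set curr.next=prev(38) | reversed so far: 21 -> 38 -> 31 -> 19

21 -> 38 -> 31 -> 19 -> None


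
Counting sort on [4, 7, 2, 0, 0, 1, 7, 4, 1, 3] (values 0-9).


Input: [4, 7, 2, 0, 0, 1, 7, 4, 1, 3]
Counts: [2, 2, 1, 1, 2, 0, 0, 2, 0, 0]

Sorted: [0, 0, 1, 1, 2, 3, 4, 4, 7, 7]


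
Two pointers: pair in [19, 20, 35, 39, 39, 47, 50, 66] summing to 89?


lo=0(19)+hi=7(66)=85
lo=1(20)+hi=7(66)=86
lo=2(35)+hi=7(66)=101
lo=2(35)+hi=6(50)=85
lo=3(39)+hi=6(50)=89

Yes: 39+50=89


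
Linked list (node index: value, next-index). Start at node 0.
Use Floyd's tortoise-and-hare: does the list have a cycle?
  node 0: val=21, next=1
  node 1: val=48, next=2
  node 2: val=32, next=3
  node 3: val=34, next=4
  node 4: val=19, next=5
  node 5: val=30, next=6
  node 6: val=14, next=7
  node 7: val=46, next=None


Floyd's tortoise (slow, +1) and hare (fast, +2):
  init: slow=0, fast=0
  step 1: slow=1, fast=2
  step 2: slow=2, fast=4
  step 3: slow=3, fast=6
  step 4: fast 6->7->None, no cycle

Cycle: no


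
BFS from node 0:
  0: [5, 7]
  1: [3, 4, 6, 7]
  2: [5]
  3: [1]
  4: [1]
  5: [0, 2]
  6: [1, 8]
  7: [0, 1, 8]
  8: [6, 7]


Visit 0, enqueue [5, 7]
Visit 5, enqueue [2]
Visit 7, enqueue [1, 8]
Visit 2, enqueue []
Visit 1, enqueue [3, 4, 6]
Visit 8, enqueue []
Visit 3, enqueue []
Visit 4, enqueue []
Visit 6, enqueue []

BFS order: [0, 5, 7, 2, 1, 8, 3, 4, 6]


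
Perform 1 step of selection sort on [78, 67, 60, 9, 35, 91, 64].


Initial: [78, 67, 60, 9, 35, 91, 64]
Step 1: min=9 at 3
  Swap: [9, 67, 60, 78, 35, 91, 64]

After 1 step: [9, 67, 60, 78, 35, 91, 64]


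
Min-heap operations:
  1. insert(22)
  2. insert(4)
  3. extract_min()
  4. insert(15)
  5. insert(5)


insert(22) -> [22]
insert(4) -> [4, 22]
extract_min()->4, [22]
insert(15) -> [15, 22]
insert(5) -> [5, 22, 15]

Final heap: [5, 22, 15]


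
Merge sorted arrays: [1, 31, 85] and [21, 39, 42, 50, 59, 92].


Take 1 from A
Take 21 from B
Take 31 from A
Take 39 from B
Take 42 from B
Take 50 from B
Take 59 from B
Take 85 from A

Merged: [1, 21, 31, 39, 42, 50, 59, 85, 92]


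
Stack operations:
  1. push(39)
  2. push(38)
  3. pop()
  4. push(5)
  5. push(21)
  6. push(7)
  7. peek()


push(39) -> [39]
push(38) -> [39, 38]
pop()->38, [39]
push(5) -> [39, 5]
push(21) -> [39, 5, 21]
push(7) -> [39, 5, 21, 7]
peek()->7

Final stack: [39, 5, 21, 7]


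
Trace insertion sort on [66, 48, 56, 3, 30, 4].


Initial: [66, 48, 56, 3, 30, 4]
Insert 48: [48, 66, 56, 3, 30, 4]
Insert 56: [48, 56, 66, 3, 30, 4]
Insert 3: [3, 48, 56, 66, 30, 4]
Insert 30: [3, 30, 48, 56, 66, 4]
Insert 4: [3, 4, 30, 48, 56, 66]

Sorted: [3, 4, 30, 48, 56, 66]


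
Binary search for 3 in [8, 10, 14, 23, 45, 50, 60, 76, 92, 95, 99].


Step 1: lo=0, hi=10, mid=5, val=50
Step 2: lo=0, hi=4, mid=2, val=14
Step 3: lo=0, hi=1, mid=0, val=8

Not found


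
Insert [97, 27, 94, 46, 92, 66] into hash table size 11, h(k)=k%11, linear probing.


Insert 97: h=9 -> slot 9
Insert 27: h=5 -> slot 5
Insert 94: h=6 -> slot 6
Insert 46: h=2 -> slot 2
Insert 92: h=4 -> slot 4
Insert 66: h=0 -> slot 0

Table: [66, None, 46, None, 92, 27, 94, None, None, 97, None]


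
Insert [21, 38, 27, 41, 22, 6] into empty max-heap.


Insert 21: [21]
Insert 38: [38, 21]
Insert 27: [38, 21, 27]
Insert 41: [41, 38, 27, 21]
Insert 22: [41, 38, 27, 21, 22]
Insert 6: [41, 38, 27, 21, 22, 6]

Final heap: [41, 38, 27, 21, 22, 6]


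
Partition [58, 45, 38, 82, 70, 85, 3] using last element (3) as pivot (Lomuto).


Pivot: 3
Place pivot at 0: [3, 45, 38, 82, 70, 85, 58]

Partitioned: [3, 45, 38, 82, 70, 85, 58]


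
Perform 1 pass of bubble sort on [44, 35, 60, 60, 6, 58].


Initial: [44, 35, 60, 60, 6, 58]
Pass 1: [35, 44, 60, 6, 58, 60] (3 swaps)

After 1 pass: [35, 44, 60, 6, 58, 60]


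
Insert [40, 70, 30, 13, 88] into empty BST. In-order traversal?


Insert 40: root
Insert 70: R from 40
Insert 30: L from 40
Insert 13: L from 40 -> L from 30
Insert 88: R from 40 -> R from 70

In-order: [13, 30, 40, 70, 88]


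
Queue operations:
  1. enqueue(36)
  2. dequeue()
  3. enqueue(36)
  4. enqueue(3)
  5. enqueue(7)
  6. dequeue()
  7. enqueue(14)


enqueue(36) -> [36]
dequeue()->36, []
enqueue(36) -> [36]
enqueue(3) -> [36, 3]
enqueue(7) -> [36, 3, 7]
dequeue()->36, [3, 7]
enqueue(14) -> [3, 7, 14]

Final queue: [3, 7, 14]


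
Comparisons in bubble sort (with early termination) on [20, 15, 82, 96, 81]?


Algorithm: bubble sort (with early termination)
Input: [20, 15, 82, 96, 81]
Sorted: [15, 20, 81, 82, 96]

9


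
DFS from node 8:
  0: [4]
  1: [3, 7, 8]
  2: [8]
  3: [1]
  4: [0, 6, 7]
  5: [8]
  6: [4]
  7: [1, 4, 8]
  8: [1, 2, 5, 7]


Visit 8, push [7, 5, 2, 1]
Visit 1, push [7, 3]
Visit 3, push []
Visit 7, push [4]
Visit 4, push [6, 0]
Visit 0, push []
Visit 6, push []
Visit 2, push []
Visit 5, push []

DFS order: [8, 1, 3, 7, 4, 0, 6, 2, 5]


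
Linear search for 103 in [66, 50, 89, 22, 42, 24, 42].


i=0: 66!=103
i=1: 50!=103
i=2: 89!=103
i=3: 22!=103
i=4: 42!=103
i=5: 24!=103
i=6: 42!=103

Not found, 7 comps


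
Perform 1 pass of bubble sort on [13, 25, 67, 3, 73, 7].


Initial: [13, 25, 67, 3, 73, 7]
Pass 1: [13, 25, 3, 67, 7, 73] (2 swaps)

After 1 pass: [13, 25, 3, 67, 7, 73]


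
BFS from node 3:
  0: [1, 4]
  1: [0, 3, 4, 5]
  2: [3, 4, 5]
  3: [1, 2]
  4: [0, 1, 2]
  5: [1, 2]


Visit 3, enqueue [1, 2]
Visit 1, enqueue [0, 4, 5]
Visit 2, enqueue []
Visit 0, enqueue []
Visit 4, enqueue []
Visit 5, enqueue []

BFS order: [3, 1, 2, 0, 4, 5]


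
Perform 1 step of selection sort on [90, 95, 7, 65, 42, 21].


Initial: [90, 95, 7, 65, 42, 21]
Step 1: min=7 at 2
  Swap: [7, 95, 90, 65, 42, 21]

After 1 step: [7, 95, 90, 65, 42, 21]


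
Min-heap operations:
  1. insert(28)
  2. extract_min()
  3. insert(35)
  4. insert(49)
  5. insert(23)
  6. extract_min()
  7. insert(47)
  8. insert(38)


insert(28) -> [28]
extract_min()->28, []
insert(35) -> [35]
insert(49) -> [35, 49]
insert(23) -> [23, 49, 35]
extract_min()->23, [35, 49]
insert(47) -> [35, 49, 47]
insert(38) -> [35, 38, 47, 49]

Final heap: [35, 38, 47, 49]


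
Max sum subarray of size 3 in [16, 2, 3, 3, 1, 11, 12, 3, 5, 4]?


[0:3]: 21
[1:4]: 8
[2:5]: 7
[3:6]: 15
[4:7]: 24
[5:8]: 26
[6:9]: 20
[7:10]: 12

Max: 26 at [5:8]


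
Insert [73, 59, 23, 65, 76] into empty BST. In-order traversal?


Insert 73: root
Insert 59: L from 73
Insert 23: L from 73 -> L from 59
Insert 65: L from 73 -> R from 59
Insert 76: R from 73

In-order: [23, 59, 65, 73, 76]


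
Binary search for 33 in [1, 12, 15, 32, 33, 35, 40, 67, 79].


Step 1: lo=0, hi=8, mid=4, val=33

Found at index 4


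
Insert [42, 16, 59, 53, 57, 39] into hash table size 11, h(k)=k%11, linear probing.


Insert 42: h=9 -> slot 9
Insert 16: h=5 -> slot 5
Insert 59: h=4 -> slot 4
Insert 53: h=9, 1 probes -> slot 10
Insert 57: h=2 -> slot 2
Insert 39: h=6 -> slot 6

Table: [None, None, 57, None, 59, 16, 39, None, None, 42, 53]


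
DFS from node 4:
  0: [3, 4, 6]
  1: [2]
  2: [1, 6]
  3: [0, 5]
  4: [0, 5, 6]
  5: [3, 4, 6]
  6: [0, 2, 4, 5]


Visit 4, push [6, 5, 0]
Visit 0, push [6, 3]
Visit 3, push [5]
Visit 5, push [6]
Visit 6, push [2]
Visit 2, push [1]
Visit 1, push []

DFS order: [4, 0, 3, 5, 6, 2, 1]


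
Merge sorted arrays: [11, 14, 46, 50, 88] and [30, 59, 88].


Take 11 from A
Take 14 from A
Take 30 from B
Take 46 from A
Take 50 from A
Take 59 from B
Take 88 from A

Merged: [11, 14, 30, 46, 50, 59, 88, 88]


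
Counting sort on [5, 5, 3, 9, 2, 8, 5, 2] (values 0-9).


Input: [5, 5, 3, 9, 2, 8, 5, 2]
Counts: [0, 0, 2, 1, 0, 3, 0, 0, 1, 1]

Sorted: [2, 2, 3, 5, 5, 5, 8, 9]


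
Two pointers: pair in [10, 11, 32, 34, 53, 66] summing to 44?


lo=0(10)+hi=5(66)=76
lo=0(10)+hi=4(53)=63
lo=0(10)+hi=3(34)=44

Yes: 10+34=44


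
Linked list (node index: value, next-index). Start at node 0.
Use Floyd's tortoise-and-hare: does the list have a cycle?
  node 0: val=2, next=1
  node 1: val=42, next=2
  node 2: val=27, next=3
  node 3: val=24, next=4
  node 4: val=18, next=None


Floyd's tortoise (slow, +1) and hare (fast, +2):
  init: slow=0, fast=0
  step 1: slow=1, fast=2
  step 2: slow=2, fast=4
  step 3: fast -> None, no cycle

Cycle: no


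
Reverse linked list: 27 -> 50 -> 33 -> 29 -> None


Step 1: curr=27, set curr.next=prev(None) | reversed so far: 27
Step 2: curr=50, set curr.next=prev(27) | reversed so far: 50 -> 27
Step 3: curr=33, set curr.next=prev(50) | reversed so far: 33 -> 50 -> 27
Step 4: curr=29, set curr.next=prev(33) | reversed so far: 29 -> 33 -> 50 -> 27

29 -> 33 -> 50 -> 27 -> None


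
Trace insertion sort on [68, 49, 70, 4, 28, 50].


Initial: [68, 49, 70, 4, 28, 50]
Insert 49: [49, 68, 70, 4, 28, 50]
Insert 70: [49, 68, 70, 4, 28, 50]
Insert 4: [4, 49, 68, 70, 28, 50]
Insert 28: [4, 28, 49, 68, 70, 50]
Insert 50: [4, 28, 49, 50, 68, 70]

Sorted: [4, 28, 49, 50, 68, 70]


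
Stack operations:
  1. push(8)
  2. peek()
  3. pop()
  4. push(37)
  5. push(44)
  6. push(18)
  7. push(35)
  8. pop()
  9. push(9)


push(8) -> [8]
peek()->8
pop()->8, []
push(37) -> [37]
push(44) -> [37, 44]
push(18) -> [37, 44, 18]
push(35) -> [37, 44, 18, 35]
pop()->35, [37, 44, 18]
push(9) -> [37, 44, 18, 9]

Final stack: [37, 44, 18, 9]


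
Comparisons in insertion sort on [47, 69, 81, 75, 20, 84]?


Algorithm: insertion sort
Input: [47, 69, 81, 75, 20, 84]
Sorted: [20, 47, 69, 75, 81, 84]

9


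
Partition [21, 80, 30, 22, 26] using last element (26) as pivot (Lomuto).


Pivot: 26
  21 <= 26: advance i (no swap)
  22 <= 26: swap -> [21, 22, 30, 80, 26]
Place pivot at 2: [21, 22, 26, 80, 30]

Partitioned: [21, 22, 26, 80, 30]


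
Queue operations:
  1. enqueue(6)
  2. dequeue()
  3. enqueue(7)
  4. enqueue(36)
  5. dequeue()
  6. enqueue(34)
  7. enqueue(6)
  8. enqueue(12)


enqueue(6) -> [6]
dequeue()->6, []
enqueue(7) -> [7]
enqueue(36) -> [7, 36]
dequeue()->7, [36]
enqueue(34) -> [36, 34]
enqueue(6) -> [36, 34, 6]
enqueue(12) -> [36, 34, 6, 12]

Final queue: [36, 34, 6, 12]


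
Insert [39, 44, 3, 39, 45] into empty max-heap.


Insert 39: [39]
Insert 44: [44, 39]
Insert 3: [44, 39, 3]
Insert 39: [44, 39, 3, 39]
Insert 45: [45, 44, 3, 39, 39]

Final heap: [45, 44, 3, 39, 39]


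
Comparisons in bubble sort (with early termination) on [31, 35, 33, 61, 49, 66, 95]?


Algorithm: bubble sort (with early termination)
Input: [31, 35, 33, 61, 49, 66, 95]
Sorted: [31, 33, 35, 49, 61, 66, 95]

11


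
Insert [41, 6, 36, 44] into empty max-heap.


Insert 41: [41]
Insert 6: [41, 6]
Insert 36: [41, 6, 36]
Insert 44: [44, 41, 36, 6]

Final heap: [44, 41, 36, 6]


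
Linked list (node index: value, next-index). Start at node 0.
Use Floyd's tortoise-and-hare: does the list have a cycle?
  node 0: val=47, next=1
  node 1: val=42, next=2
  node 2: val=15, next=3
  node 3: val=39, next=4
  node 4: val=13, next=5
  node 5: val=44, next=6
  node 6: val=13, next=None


Floyd's tortoise (slow, +1) and hare (fast, +2):
  init: slow=0, fast=0
  step 1: slow=1, fast=2
  step 2: slow=2, fast=4
  step 3: slow=3, fast=6
  step 4: fast -> None, no cycle

Cycle: no


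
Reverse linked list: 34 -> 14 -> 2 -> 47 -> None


Step 1: curr=34, set curr.next=prev(None) | reversed so far: 34
Step 2: curr=14, set curr.next=prev(34) | reversed so far: 14 -> 34
Step 3: curr=2, set curr.next=prev(14) | reversed so far: 2 -> 14 -> 34
Step 4: curr=47, set curr.next=prev(2) | reversed so far: 47 -> 2 -> 14 -> 34

47 -> 2 -> 14 -> 34 -> None


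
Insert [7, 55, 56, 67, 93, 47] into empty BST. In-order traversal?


Insert 7: root
Insert 55: R from 7
Insert 56: R from 7 -> R from 55
Insert 67: R from 7 -> R from 55 -> R from 56
Insert 93: R from 7 -> R from 55 -> R from 56 -> R from 67
Insert 47: R from 7 -> L from 55

In-order: [7, 47, 55, 56, 67, 93]


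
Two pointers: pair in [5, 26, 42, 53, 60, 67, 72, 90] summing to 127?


lo=0(5)+hi=7(90)=95
lo=1(26)+hi=7(90)=116
lo=2(42)+hi=7(90)=132
lo=2(42)+hi=6(72)=114
lo=3(53)+hi=6(72)=125
lo=4(60)+hi=6(72)=132
lo=4(60)+hi=5(67)=127

Yes: 60+67=127


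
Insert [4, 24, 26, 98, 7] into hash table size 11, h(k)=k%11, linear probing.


Insert 4: h=4 -> slot 4
Insert 24: h=2 -> slot 2
Insert 26: h=4, 1 probes -> slot 5
Insert 98: h=10 -> slot 10
Insert 7: h=7 -> slot 7

Table: [None, None, 24, None, 4, 26, None, 7, None, None, 98]


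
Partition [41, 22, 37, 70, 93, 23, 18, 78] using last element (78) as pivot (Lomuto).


Pivot: 78
  41 <= 78: advance i (no swap)
  22 <= 78: advance i (no swap)
  37 <= 78: advance i (no swap)
  70 <= 78: advance i (no swap)
  23 <= 78: swap -> [41, 22, 37, 70, 23, 93, 18, 78]
  18 <= 78: swap -> [41, 22, 37, 70, 23, 18, 93, 78]
Place pivot at 6: [41, 22, 37, 70, 23, 18, 78, 93]

Partitioned: [41, 22, 37, 70, 23, 18, 78, 93]


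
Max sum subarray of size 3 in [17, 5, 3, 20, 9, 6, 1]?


[0:3]: 25
[1:4]: 28
[2:5]: 32
[3:6]: 35
[4:7]: 16

Max: 35 at [3:6]


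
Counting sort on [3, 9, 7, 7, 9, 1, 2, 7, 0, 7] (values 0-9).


Input: [3, 9, 7, 7, 9, 1, 2, 7, 0, 7]
Counts: [1, 1, 1, 1, 0, 0, 0, 4, 0, 2]

Sorted: [0, 1, 2, 3, 7, 7, 7, 7, 9, 9]


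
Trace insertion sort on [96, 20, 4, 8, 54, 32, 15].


Initial: [96, 20, 4, 8, 54, 32, 15]
Insert 20: [20, 96, 4, 8, 54, 32, 15]
Insert 4: [4, 20, 96, 8, 54, 32, 15]
Insert 8: [4, 8, 20, 96, 54, 32, 15]
Insert 54: [4, 8, 20, 54, 96, 32, 15]
Insert 32: [4, 8, 20, 32, 54, 96, 15]
Insert 15: [4, 8, 15, 20, 32, 54, 96]

Sorted: [4, 8, 15, 20, 32, 54, 96]


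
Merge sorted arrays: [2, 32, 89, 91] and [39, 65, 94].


Take 2 from A
Take 32 from A
Take 39 from B
Take 65 from B
Take 89 from A
Take 91 from A

Merged: [2, 32, 39, 65, 89, 91, 94]


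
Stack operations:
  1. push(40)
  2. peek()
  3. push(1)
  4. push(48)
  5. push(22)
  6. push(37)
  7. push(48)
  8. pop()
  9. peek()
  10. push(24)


push(40) -> [40]
peek()->40
push(1) -> [40, 1]
push(48) -> [40, 1, 48]
push(22) -> [40, 1, 48, 22]
push(37) -> [40, 1, 48, 22, 37]
push(48) -> [40, 1, 48, 22, 37, 48]
pop()->48, [40, 1, 48, 22, 37]
peek()->37
push(24) -> [40, 1, 48, 22, 37, 24]

Final stack: [40, 1, 48, 22, 37, 24]


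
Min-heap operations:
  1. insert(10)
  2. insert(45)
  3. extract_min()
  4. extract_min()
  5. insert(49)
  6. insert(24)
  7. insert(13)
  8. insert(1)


insert(10) -> [10]
insert(45) -> [10, 45]
extract_min()->10, [45]
extract_min()->45, []
insert(49) -> [49]
insert(24) -> [24, 49]
insert(13) -> [13, 49, 24]
insert(1) -> [1, 13, 24, 49]

Final heap: [1, 13, 24, 49]


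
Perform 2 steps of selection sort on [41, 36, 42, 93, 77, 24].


Initial: [41, 36, 42, 93, 77, 24]
Step 1: min=24 at 5
  Swap: [24, 36, 42, 93, 77, 41]
Step 2: min=36 at 1
  Swap: [24, 36, 42, 93, 77, 41]

After 2 steps: [24, 36, 42, 93, 77, 41]


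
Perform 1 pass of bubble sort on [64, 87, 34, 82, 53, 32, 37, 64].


Initial: [64, 87, 34, 82, 53, 32, 37, 64]
Pass 1: [64, 34, 82, 53, 32, 37, 64, 87] (6 swaps)

After 1 pass: [64, 34, 82, 53, 32, 37, 64, 87]


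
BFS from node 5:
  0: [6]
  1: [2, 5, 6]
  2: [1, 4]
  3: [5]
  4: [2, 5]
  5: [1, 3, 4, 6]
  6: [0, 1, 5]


Visit 5, enqueue [1, 3, 4, 6]
Visit 1, enqueue [2]
Visit 3, enqueue []
Visit 4, enqueue []
Visit 6, enqueue [0]
Visit 2, enqueue []
Visit 0, enqueue []

BFS order: [5, 1, 3, 4, 6, 2, 0]


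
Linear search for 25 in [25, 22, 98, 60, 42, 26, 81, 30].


i=0: 25==25 found!

Found at 0, 1 comps


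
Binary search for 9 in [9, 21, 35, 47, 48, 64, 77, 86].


Step 1: lo=0, hi=7, mid=3, val=47
Step 2: lo=0, hi=2, mid=1, val=21
Step 3: lo=0, hi=0, mid=0, val=9

Found at index 0


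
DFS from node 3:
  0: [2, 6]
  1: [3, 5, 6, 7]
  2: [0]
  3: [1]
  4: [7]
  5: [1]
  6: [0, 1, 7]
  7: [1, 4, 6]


Visit 3, push [1]
Visit 1, push [7, 6, 5]
Visit 5, push []
Visit 6, push [7, 0]
Visit 0, push [2]
Visit 2, push []
Visit 7, push [4]
Visit 4, push []

DFS order: [3, 1, 5, 6, 0, 2, 7, 4]


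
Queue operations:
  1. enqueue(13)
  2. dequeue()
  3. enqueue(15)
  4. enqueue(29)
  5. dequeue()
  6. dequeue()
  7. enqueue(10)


enqueue(13) -> [13]
dequeue()->13, []
enqueue(15) -> [15]
enqueue(29) -> [15, 29]
dequeue()->15, [29]
dequeue()->29, []
enqueue(10) -> [10]

Final queue: [10]


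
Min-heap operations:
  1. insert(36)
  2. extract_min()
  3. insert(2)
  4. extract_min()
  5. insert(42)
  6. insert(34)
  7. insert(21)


insert(36) -> [36]
extract_min()->36, []
insert(2) -> [2]
extract_min()->2, []
insert(42) -> [42]
insert(34) -> [34, 42]
insert(21) -> [21, 42, 34]

Final heap: [21, 42, 34]


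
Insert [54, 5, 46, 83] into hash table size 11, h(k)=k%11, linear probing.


Insert 54: h=10 -> slot 10
Insert 5: h=5 -> slot 5
Insert 46: h=2 -> slot 2
Insert 83: h=6 -> slot 6

Table: [None, None, 46, None, None, 5, 83, None, None, None, 54]


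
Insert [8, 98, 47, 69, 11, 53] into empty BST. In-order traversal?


Insert 8: root
Insert 98: R from 8
Insert 47: R from 8 -> L from 98
Insert 69: R from 8 -> L from 98 -> R from 47
Insert 11: R from 8 -> L from 98 -> L from 47
Insert 53: R from 8 -> L from 98 -> R from 47 -> L from 69

In-order: [8, 11, 47, 53, 69, 98]


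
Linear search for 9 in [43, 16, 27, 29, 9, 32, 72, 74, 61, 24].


i=0: 43!=9
i=1: 16!=9
i=2: 27!=9
i=3: 29!=9
i=4: 9==9 found!

Found at 4, 5 comps


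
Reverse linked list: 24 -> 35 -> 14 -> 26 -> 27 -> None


Step 1: curr=24, set curr.next=prev(None) | reversed so far: 24
Step 2: curr=35, set curr.next=prev(24) | reversed so far: 35 -> 24
Step 3: curr=14, set curr.next=prev(35) | reversed so far: 14 -> 35 -> 24
Step 4: curr=26, set curr.next=prev(14) | reversed so far: 26 -> 14 -> 35 -> 24
Step 5: curr=27, set curr.next=prev(26) | reversed so far: 27 -> 26 -> 14 -> 35 -> 24

27 -> 26 -> 14 -> 35 -> 24 -> None


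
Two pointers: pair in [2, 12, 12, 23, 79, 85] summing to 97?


lo=0(2)+hi=5(85)=87
lo=1(12)+hi=5(85)=97

Yes: 12+85=97


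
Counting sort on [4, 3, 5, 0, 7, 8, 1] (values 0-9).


Input: [4, 3, 5, 0, 7, 8, 1]
Counts: [1, 1, 0, 1, 1, 1, 0, 1, 1, 0]

Sorted: [0, 1, 3, 4, 5, 7, 8]


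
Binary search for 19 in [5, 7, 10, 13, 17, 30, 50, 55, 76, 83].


Step 1: lo=0, hi=9, mid=4, val=17
Step 2: lo=5, hi=9, mid=7, val=55
Step 3: lo=5, hi=6, mid=5, val=30

Not found


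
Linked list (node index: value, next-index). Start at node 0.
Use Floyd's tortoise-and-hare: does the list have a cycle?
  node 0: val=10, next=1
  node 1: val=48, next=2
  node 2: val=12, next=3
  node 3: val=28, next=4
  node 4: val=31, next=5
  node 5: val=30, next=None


Floyd's tortoise (slow, +1) and hare (fast, +2):
  init: slow=0, fast=0
  step 1: slow=1, fast=2
  step 2: slow=2, fast=4
  step 3: fast 4->5->None, no cycle

Cycle: no


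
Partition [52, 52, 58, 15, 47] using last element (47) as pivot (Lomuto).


Pivot: 47
  15 <= 47: swap -> [15, 52, 58, 52, 47]
Place pivot at 1: [15, 47, 58, 52, 52]

Partitioned: [15, 47, 58, 52, 52]


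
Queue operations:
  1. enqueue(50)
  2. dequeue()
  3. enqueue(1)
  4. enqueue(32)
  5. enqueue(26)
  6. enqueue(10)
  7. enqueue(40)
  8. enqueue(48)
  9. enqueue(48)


enqueue(50) -> [50]
dequeue()->50, []
enqueue(1) -> [1]
enqueue(32) -> [1, 32]
enqueue(26) -> [1, 32, 26]
enqueue(10) -> [1, 32, 26, 10]
enqueue(40) -> [1, 32, 26, 10, 40]
enqueue(48) -> [1, 32, 26, 10, 40, 48]
enqueue(48) -> [1, 32, 26, 10, 40, 48, 48]

Final queue: [1, 32, 26, 10, 40, 48, 48]


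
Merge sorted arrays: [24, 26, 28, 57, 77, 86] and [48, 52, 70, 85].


Take 24 from A
Take 26 from A
Take 28 from A
Take 48 from B
Take 52 from B
Take 57 from A
Take 70 from B
Take 77 from A
Take 85 from B

Merged: [24, 26, 28, 48, 52, 57, 70, 77, 85, 86]


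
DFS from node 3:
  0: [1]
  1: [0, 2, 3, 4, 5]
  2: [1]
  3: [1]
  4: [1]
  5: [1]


Visit 3, push [1]
Visit 1, push [5, 4, 2, 0]
Visit 0, push []
Visit 2, push []
Visit 4, push []
Visit 5, push []

DFS order: [3, 1, 0, 2, 4, 5]


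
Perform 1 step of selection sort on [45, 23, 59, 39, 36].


Initial: [45, 23, 59, 39, 36]
Step 1: min=23 at 1
  Swap: [23, 45, 59, 39, 36]

After 1 step: [23, 45, 59, 39, 36]


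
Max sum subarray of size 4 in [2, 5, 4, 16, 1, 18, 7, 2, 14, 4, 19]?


[0:4]: 27
[1:5]: 26
[2:6]: 39
[3:7]: 42
[4:8]: 28
[5:9]: 41
[6:10]: 27
[7:11]: 39

Max: 42 at [3:7]


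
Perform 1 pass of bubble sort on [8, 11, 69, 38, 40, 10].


Initial: [8, 11, 69, 38, 40, 10]
Pass 1: [8, 11, 38, 40, 10, 69] (3 swaps)

After 1 pass: [8, 11, 38, 40, 10, 69]


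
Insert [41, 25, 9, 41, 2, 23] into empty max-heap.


Insert 41: [41]
Insert 25: [41, 25]
Insert 9: [41, 25, 9]
Insert 41: [41, 41, 9, 25]
Insert 2: [41, 41, 9, 25, 2]
Insert 23: [41, 41, 23, 25, 2, 9]

Final heap: [41, 41, 23, 25, 2, 9]


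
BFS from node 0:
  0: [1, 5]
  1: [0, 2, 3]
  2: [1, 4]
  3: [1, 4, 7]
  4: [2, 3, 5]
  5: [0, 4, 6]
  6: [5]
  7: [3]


Visit 0, enqueue [1, 5]
Visit 1, enqueue [2, 3]
Visit 5, enqueue [4, 6]
Visit 2, enqueue []
Visit 3, enqueue [7]
Visit 4, enqueue []
Visit 6, enqueue []
Visit 7, enqueue []

BFS order: [0, 1, 5, 2, 3, 4, 6, 7]


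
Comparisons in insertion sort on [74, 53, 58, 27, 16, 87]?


Algorithm: insertion sort
Input: [74, 53, 58, 27, 16, 87]
Sorted: [16, 27, 53, 58, 74, 87]

11


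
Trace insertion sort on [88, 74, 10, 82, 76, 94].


Initial: [88, 74, 10, 82, 76, 94]
Insert 74: [74, 88, 10, 82, 76, 94]
Insert 10: [10, 74, 88, 82, 76, 94]
Insert 82: [10, 74, 82, 88, 76, 94]
Insert 76: [10, 74, 76, 82, 88, 94]
Insert 94: [10, 74, 76, 82, 88, 94]

Sorted: [10, 74, 76, 82, 88, 94]


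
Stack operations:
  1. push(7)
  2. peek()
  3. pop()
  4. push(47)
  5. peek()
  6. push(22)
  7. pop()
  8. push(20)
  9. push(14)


push(7) -> [7]
peek()->7
pop()->7, []
push(47) -> [47]
peek()->47
push(22) -> [47, 22]
pop()->22, [47]
push(20) -> [47, 20]
push(14) -> [47, 20, 14]

Final stack: [47, 20, 14]


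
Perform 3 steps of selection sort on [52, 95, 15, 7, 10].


Initial: [52, 95, 15, 7, 10]
Step 1: min=7 at 3
  Swap: [7, 95, 15, 52, 10]
Step 2: min=10 at 4
  Swap: [7, 10, 15, 52, 95]
Step 3: min=15 at 2
  Swap: [7, 10, 15, 52, 95]

After 3 steps: [7, 10, 15, 52, 95]


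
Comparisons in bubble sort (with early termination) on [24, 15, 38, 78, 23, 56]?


Algorithm: bubble sort (with early termination)
Input: [24, 15, 38, 78, 23, 56]
Sorted: [15, 23, 24, 38, 56, 78]

14


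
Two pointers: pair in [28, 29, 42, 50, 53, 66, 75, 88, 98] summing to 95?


lo=0(28)+hi=8(98)=126
lo=0(28)+hi=7(88)=116
lo=0(28)+hi=6(75)=103
lo=0(28)+hi=5(66)=94
lo=1(29)+hi=5(66)=95

Yes: 29+66=95


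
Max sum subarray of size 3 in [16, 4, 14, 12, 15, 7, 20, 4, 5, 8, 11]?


[0:3]: 34
[1:4]: 30
[2:5]: 41
[3:6]: 34
[4:7]: 42
[5:8]: 31
[6:9]: 29
[7:10]: 17
[8:11]: 24

Max: 42 at [4:7]


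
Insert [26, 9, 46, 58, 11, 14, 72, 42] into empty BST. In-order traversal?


Insert 26: root
Insert 9: L from 26
Insert 46: R from 26
Insert 58: R from 26 -> R from 46
Insert 11: L from 26 -> R from 9
Insert 14: L from 26 -> R from 9 -> R from 11
Insert 72: R from 26 -> R from 46 -> R from 58
Insert 42: R from 26 -> L from 46

In-order: [9, 11, 14, 26, 42, 46, 58, 72]


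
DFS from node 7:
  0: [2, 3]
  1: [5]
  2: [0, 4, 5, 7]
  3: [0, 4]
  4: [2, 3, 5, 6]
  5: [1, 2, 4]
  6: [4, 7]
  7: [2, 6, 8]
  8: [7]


Visit 7, push [8, 6, 2]
Visit 2, push [5, 4, 0]
Visit 0, push [3]
Visit 3, push [4]
Visit 4, push [6, 5]
Visit 5, push [1]
Visit 1, push []
Visit 6, push []
Visit 8, push []

DFS order: [7, 2, 0, 3, 4, 5, 1, 6, 8]


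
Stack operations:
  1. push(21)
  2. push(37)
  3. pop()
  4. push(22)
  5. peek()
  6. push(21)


push(21) -> [21]
push(37) -> [21, 37]
pop()->37, [21]
push(22) -> [21, 22]
peek()->22
push(21) -> [21, 22, 21]

Final stack: [21, 22, 21]
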